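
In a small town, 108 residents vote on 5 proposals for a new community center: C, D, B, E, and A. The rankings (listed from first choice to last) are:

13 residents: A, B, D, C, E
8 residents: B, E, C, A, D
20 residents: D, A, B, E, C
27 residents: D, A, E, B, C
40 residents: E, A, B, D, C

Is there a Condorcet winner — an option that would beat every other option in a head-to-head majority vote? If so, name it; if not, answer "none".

A vs C: 100–8 for A.
A vs D: 61–47 for A.
A vs B: 100–8 for A.
A vs E: 60–48 for A.
A beats every other option head-to-head.

A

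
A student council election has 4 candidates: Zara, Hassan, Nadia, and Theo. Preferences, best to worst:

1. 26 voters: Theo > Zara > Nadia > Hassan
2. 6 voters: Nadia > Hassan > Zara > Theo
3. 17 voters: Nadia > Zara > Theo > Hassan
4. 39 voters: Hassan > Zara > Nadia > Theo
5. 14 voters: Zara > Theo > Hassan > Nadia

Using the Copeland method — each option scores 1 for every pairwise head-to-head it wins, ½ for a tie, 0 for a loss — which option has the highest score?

Zara

Zara: beats Hassan, Nadia, and Theo → score 3.
Hassan: beats Nadia; loses to Zara and Theo → score 1.
Nadia: beats Theo; loses to Zara and Hassan → score 1.
Theo: beats Hassan; loses to Zara and Nadia → score 1.
Zara has the best pairwise record.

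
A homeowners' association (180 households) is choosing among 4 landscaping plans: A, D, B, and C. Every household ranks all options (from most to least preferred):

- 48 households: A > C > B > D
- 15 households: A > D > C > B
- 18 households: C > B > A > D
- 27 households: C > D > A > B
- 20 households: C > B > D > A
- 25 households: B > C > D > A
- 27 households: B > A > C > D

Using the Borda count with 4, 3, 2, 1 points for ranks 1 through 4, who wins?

A: 48·4 + 15·4 + 18·2 + 27·2 + 20·1 + 25·1 + 27·3 = 468
D: 48·1 + 15·3 + 18·1 + 27·3 + 20·2 + 25·2 + 27·1 = 309
B: 48·2 + 15·1 + 18·3 + 27·1 + 20·3 + 25·4 + 27·4 = 460
C: 48·3 + 15·2 + 18·4 + 27·4 + 20·4 + 25·3 + 27·2 = 563
C has the highest Borda score (563).

C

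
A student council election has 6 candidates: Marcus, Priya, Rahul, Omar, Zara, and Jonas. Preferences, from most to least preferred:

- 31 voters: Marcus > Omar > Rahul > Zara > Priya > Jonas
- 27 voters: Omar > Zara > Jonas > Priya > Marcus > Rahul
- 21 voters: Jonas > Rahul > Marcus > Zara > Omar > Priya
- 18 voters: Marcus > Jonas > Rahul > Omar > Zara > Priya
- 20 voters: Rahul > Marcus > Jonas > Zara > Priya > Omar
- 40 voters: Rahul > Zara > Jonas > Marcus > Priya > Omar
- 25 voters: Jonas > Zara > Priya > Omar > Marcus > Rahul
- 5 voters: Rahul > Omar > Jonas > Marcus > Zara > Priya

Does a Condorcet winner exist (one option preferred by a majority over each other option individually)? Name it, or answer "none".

Checking pairwise contests:
Jonas beats Marcus 118–69.
Marcus beats Priya 135–52.
Marcus beats Rahul 101–86.
Marcus beats Omar 130–57.
Marcus beats Zara 95–92.
Rahul beats Jonas 96–91.
Every option loses at least one head-to-head, so there is no Condorcet winner.

none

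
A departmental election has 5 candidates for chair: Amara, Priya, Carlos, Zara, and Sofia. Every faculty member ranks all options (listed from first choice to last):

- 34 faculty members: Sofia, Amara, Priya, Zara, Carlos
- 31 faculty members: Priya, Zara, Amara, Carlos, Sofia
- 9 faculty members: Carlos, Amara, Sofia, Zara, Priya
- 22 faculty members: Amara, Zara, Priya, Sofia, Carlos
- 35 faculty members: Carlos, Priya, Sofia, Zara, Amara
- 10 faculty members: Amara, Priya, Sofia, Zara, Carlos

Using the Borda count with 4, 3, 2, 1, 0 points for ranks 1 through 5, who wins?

Priya

Amara: 34·3 + 31·2 + 9·3 + 22·4 + 35·0 + 10·4 = 319
Priya: 34·2 + 31·4 + 9·0 + 22·2 + 35·3 + 10·3 = 371
Carlos: 34·0 + 31·1 + 9·4 + 22·0 + 35·4 + 10·0 = 207
Zara: 34·1 + 31·3 + 9·1 + 22·3 + 35·1 + 10·1 = 247
Sofia: 34·4 + 31·0 + 9·2 + 22·1 + 35·2 + 10·2 = 266
Priya has the highest Borda score (371).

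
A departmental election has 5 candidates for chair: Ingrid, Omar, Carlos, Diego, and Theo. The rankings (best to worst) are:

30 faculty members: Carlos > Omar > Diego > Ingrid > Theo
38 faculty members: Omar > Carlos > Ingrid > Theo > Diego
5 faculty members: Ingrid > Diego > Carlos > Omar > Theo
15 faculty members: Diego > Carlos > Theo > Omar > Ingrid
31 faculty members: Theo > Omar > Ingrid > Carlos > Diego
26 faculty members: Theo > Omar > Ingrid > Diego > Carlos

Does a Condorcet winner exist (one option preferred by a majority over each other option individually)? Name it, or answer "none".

Omar

Omar vs Ingrid: 140–5 for Omar.
Omar vs Carlos: 95–50 for Omar.
Omar vs Diego: 125–20 for Omar.
Omar vs Theo: 73–72 for Omar.
Omar beats every other option head-to-head.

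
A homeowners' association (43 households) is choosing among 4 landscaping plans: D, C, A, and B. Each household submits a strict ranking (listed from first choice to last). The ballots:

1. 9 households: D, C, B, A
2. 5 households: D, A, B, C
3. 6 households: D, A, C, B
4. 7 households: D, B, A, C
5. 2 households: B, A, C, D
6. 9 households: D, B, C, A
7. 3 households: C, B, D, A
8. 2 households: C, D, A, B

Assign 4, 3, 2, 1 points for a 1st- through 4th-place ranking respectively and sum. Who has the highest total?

D

D: 9·4 + 5·4 + 6·4 + 7·4 + 2·1 + 9·4 + 3·2 + 2·3 = 158
C: 9·3 + 5·1 + 6·2 + 7·1 + 2·2 + 9·2 + 3·4 + 2·4 = 93
A: 9·1 + 5·3 + 6·3 + 7·2 + 2·3 + 9·1 + 3·1 + 2·2 = 78
B: 9·2 + 5·2 + 6·1 + 7·3 + 2·4 + 9·3 + 3·3 + 2·1 = 101
D has the highest Borda score (158).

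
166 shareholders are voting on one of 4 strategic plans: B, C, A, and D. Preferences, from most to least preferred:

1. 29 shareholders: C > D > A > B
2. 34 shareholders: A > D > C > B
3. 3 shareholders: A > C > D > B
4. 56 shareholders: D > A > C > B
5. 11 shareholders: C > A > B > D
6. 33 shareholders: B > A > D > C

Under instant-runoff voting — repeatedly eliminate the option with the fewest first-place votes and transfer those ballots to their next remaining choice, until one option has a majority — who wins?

Round 1: B 33, C 40, A 37, D 56. Eliminate B.
Round 2: C 40, A 70, D 56. Eliminate C.
Round 3: A 81, D 85. D has a majority.

D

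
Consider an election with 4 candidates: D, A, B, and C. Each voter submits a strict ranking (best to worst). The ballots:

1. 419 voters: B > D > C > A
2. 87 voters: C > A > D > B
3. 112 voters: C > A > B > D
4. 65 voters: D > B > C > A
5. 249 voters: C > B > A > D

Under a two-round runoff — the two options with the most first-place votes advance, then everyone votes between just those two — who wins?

B

Round 1 first-place votes: D 65, A 0, B 419, C 448.
C and B advance.
Runoff: C is preferred to B by 448 voters; B by 484.
B wins the runoff.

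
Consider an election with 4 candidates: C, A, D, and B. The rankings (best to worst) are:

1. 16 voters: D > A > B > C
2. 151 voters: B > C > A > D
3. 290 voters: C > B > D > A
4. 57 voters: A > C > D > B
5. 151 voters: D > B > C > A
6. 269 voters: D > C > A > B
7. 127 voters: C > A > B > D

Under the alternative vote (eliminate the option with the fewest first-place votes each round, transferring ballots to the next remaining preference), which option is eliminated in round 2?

Round 1: C 417, A 57, D 436, B 151. Eliminate A.
Round 2: C 474, D 436, B 151. Eliminate B.

B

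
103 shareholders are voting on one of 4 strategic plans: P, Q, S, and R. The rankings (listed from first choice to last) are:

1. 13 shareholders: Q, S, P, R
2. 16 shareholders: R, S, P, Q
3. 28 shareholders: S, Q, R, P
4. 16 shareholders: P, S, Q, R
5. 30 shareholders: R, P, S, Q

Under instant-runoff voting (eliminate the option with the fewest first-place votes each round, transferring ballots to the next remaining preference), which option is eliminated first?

Q

Round 1: P 16, Q 13, S 28, R 46. Eliminate Q.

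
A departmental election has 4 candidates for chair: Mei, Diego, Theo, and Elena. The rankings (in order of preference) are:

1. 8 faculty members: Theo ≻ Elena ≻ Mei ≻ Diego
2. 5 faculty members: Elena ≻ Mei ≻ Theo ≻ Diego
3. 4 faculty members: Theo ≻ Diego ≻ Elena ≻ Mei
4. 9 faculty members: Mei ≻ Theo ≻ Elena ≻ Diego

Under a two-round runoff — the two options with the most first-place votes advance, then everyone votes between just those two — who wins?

Round 1 first-place votes: Mei 9, Diego 0, Theo 12, Elena 5.
Theo and Mei advance.
Runoff: Theo is preferred to Mei by 12 voters; Mei by 14.
Mei wins the runoff.

Mei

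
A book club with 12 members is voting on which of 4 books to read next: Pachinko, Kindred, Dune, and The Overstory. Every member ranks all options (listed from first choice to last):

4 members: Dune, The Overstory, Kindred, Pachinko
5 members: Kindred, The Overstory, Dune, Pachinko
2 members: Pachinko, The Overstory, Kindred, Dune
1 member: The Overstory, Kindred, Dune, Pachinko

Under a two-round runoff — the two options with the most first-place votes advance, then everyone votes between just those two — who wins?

Round 1 first-place votes: Pachinko 2, Kindred 5, Dune 4, The Overstory 1.
Kindred and Dune advance.
Runoff: Kindred is preferred to Dune by 8 voters; Dune by 4.
Kindred wins the runoff.

Kindred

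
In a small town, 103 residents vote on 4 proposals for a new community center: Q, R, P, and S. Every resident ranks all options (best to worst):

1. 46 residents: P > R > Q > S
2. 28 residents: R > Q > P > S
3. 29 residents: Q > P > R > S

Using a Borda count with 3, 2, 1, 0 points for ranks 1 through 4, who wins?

Q: 46·1 + 28·2 + 29·3 = 189
R: 46·2 + 28·3 + 29·1 = 205
P: 46·3 + 28·1 + 29·2 = 224
S: 46·0 + 28·0 + 29·0 = 0
P has the highest Borda score (224).

P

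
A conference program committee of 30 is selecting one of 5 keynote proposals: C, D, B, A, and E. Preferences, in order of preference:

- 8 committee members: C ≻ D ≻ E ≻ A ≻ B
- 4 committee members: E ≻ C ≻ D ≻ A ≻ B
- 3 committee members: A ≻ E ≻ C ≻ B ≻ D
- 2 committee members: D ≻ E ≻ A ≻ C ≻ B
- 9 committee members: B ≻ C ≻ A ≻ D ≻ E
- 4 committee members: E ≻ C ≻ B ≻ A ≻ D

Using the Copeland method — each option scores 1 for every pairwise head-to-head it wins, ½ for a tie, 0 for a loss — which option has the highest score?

C: beats D, B, A, and E → score 4.
D: beats E; loses to C, B, and A → score 1.
B: beats D; loses to C, A, and E → score 1.
A: beats D and B; loses to C and E → score 2.
E: beats B and A; loses to C and D → score 2.
C has the best pairwise record.

C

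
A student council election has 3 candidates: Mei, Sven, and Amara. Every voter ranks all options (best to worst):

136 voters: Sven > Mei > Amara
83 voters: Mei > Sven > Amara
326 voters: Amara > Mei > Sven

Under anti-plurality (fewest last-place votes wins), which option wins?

Mei

Last-place votes: Mei 0, Sven 326, Amara 219.
Mei is ranked last by the fewest voters, so Mei wins.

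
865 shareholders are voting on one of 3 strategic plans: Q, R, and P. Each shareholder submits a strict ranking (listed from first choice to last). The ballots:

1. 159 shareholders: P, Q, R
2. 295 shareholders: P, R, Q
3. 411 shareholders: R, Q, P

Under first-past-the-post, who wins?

P

First-place votes: Q 0, R 411, P 454.
P has the most first-place votes.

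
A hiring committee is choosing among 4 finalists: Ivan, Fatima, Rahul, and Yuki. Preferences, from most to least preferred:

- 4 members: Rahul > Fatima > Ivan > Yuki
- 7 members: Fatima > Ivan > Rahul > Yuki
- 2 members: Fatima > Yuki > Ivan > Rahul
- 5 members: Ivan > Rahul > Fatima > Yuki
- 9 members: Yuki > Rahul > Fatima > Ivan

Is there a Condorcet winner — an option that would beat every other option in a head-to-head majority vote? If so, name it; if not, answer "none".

Checking pairwise contests:
Fatima beats Ivan 22–5.
Rahul beats Fatima 18–9.
Ivan beats Rahul 14–13.
Ivan beats Yuki 16–11.
Every option loses at least one head-to-head, so there is no Condorcet winner.

none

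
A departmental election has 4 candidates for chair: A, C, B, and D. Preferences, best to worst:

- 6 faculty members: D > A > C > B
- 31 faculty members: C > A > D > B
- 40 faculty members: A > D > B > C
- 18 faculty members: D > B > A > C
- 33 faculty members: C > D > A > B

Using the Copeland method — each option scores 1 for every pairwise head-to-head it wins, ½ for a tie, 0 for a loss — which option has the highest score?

A: beats B and D; ties C → score 2.5.
C: beats B; ties A and D → score 2.
B: loses to A, C, and D → score 0.
D: beats B; ties C; loses to A → score 1.5.
A has the best pairwise record.

A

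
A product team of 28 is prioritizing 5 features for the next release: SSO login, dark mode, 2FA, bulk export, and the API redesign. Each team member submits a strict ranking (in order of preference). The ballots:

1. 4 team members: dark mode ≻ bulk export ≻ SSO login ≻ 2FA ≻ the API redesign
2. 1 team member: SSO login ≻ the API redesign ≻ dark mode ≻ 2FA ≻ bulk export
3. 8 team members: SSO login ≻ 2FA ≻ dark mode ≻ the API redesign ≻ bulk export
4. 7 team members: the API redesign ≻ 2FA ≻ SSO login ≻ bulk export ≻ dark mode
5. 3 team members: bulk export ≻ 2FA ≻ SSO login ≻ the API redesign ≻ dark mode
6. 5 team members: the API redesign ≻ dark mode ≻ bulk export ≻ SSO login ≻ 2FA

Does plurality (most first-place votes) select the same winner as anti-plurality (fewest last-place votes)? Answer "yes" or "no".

no

Plurality — first-place votes: SSO login 9, dark mode 4, 2FA 0, bulk export 3, the API redesign 12. Winner: the API redesign.
Anti-plurality — last-place votes: SSO login 0, dark mode 10, 2FA 5, bulk export 9, the API redesign 4. Winner: SSO login.
The two methods disagree.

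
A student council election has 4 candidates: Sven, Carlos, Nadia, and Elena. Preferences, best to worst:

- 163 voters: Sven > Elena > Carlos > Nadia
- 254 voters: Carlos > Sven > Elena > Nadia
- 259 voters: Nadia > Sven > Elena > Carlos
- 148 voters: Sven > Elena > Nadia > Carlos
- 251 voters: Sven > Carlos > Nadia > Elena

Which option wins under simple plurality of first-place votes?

Sven

First-place votes: Sven 562, Carlos 254, Nadia 259, Elena 0.
Sven has the most first-place votes.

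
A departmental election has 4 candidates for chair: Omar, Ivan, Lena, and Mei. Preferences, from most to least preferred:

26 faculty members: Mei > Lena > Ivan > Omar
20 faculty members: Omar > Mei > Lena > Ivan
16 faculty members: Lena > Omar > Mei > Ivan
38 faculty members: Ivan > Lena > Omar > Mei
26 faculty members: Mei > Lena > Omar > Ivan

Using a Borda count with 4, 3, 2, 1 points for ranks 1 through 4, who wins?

Lena

Omar: 26·1 + 20·4 + 16·3 + 38·2 + 26·2 = 282
Ivan: 26·2 + 20·1 + 16·1 + 38·4 + 26·1 = 266
Lena: 26·3 + 20·2 + 16·4 + 38·3 + 26·3 = 374
Mei: 26·4 + 20·3 + 16·2 + 38·1 + 26·4 = 338
Lena has the highest Borda score (374).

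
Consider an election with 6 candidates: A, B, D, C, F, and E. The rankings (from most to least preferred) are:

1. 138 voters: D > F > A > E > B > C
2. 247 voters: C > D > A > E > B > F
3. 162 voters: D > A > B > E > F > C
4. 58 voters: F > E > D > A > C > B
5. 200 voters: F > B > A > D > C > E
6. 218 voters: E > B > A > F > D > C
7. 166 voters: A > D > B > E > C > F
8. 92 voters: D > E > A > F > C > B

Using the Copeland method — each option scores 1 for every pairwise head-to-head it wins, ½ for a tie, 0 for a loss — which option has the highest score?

A: beats B, C, F, and E; loses to D → score 4.
B: beats C and F; loses to A, D, and E → score 2.
D: beats A, B, C, F, and E → score 5.
C: loses to A, B, D, F, and E → score 0.
F: beats C; loses to A, B, D, and E → score 1.
E: beats B, C, and F; loses to A and D → score 3.
D has the best pairwise record.

D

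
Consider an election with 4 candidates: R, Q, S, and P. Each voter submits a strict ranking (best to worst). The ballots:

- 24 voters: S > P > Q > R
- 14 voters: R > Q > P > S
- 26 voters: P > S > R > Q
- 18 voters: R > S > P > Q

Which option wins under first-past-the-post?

First-place votes: R 32, Q 0, S 24, P 26.
R has the most first-place votes.

R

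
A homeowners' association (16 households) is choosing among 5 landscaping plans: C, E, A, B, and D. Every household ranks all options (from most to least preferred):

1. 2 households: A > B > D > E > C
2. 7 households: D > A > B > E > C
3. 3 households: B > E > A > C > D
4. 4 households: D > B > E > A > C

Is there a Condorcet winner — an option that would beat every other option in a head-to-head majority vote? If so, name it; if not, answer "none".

D

D vs C: 13–3 for D.
D vs E: 13–3 for D.
D vs A: 11–5 for D.
D vs B: 11–5 for D.
D beats every other option head-to-head.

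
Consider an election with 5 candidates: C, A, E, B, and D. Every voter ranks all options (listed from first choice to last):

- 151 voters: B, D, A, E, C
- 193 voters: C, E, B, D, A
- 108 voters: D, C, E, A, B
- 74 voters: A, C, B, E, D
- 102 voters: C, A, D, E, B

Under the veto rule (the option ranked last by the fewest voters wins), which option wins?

E

Last-place votes: C 151, A 193, E 0, B 210, D 74.
E is ranked last by the fewest voters, so E wins.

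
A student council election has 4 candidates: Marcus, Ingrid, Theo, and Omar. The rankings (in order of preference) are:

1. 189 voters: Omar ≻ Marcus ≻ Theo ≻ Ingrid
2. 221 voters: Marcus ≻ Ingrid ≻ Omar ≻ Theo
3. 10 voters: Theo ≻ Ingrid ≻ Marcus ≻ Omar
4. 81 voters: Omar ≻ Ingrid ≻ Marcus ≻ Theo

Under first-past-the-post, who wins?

First-place votes: Marcus 221, Ingrid 0, Theo 10, Omar 270.
Omar has the most first-place votes.

Omar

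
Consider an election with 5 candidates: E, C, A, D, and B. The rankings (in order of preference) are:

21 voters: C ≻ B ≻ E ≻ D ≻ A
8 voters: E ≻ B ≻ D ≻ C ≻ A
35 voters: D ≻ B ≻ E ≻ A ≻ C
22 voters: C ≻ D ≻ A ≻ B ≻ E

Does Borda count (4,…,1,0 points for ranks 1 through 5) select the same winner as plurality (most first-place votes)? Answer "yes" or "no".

no

Borda — scores: E 144, C 180, A 79, D 243, B 214. Winner: D.
Plurality — first-place votes: E 8, C 43, A 0, D 35, B 0. Winner: C.
The two methods disagree.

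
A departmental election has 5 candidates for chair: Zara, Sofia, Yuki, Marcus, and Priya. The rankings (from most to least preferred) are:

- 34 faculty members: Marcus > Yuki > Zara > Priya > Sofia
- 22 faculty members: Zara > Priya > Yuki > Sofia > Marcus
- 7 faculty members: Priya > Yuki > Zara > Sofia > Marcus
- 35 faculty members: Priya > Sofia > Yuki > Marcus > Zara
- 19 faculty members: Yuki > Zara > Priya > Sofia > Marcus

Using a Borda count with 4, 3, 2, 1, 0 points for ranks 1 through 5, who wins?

Yuki

Zara: 34·2 + 22·4 + 7·2 + 35·0 + 19·3 = 227
Sofia: 34·0 + 22·1 + 7·1 + 35·3 + 19·1 = 153
Yuki: 34·3 + 22·2 + 7·3 + 35·2 + 19·4 = 313
Marcus: 34·4 + 22·0 + 7·0 + 35·1 + 19·0 = 171
Priya: 34·1 + 22·3 + 7·4 + 35·4 + 19·2 = 306
Yuki has the highest Borda score (313).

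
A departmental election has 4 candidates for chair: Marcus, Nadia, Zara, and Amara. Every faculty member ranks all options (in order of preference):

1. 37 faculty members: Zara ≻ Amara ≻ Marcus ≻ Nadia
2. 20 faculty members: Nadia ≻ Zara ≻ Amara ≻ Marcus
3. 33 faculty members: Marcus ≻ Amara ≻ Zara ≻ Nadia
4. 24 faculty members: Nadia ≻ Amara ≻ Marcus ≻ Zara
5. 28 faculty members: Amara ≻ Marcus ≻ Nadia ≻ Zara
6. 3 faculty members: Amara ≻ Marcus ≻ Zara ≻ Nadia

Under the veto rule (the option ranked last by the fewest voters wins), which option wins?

Amara

Last-place votes: Marcus 20, Nadia 73, Zara 52, Amara 0.
Amara is ranked last by the fewest voters, so Amara wins.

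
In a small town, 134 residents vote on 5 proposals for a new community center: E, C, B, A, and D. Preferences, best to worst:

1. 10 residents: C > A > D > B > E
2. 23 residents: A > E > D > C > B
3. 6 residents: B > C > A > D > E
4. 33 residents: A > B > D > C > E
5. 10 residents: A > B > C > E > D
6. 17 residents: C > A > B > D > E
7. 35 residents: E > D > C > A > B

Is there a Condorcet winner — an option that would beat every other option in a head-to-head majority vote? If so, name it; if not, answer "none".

none

Checking pairwise contests:
C beats E 76–58.
D beats C 91–43.
C beats B 85–49.
C beats A 68–66.
E beats D 68–66.
Every option loses at least one head-to-head, so there is no Condorcet winner.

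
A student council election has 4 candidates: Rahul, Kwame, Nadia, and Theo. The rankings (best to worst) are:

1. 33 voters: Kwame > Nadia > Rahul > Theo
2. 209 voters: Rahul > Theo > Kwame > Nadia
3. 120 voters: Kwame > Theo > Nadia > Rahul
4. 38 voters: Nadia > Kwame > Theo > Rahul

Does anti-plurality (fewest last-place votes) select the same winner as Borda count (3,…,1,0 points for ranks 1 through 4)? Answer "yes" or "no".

yes

Anti-plurality — last-place votes: Rahul 158, Kwame 0, Nadia 209, Theo 33. Winner: Kwame.
Borda — scores: Rahul 660, Kwame 744, Nadia 300, Theo 696. Winner: Kwame.
The two methods agree.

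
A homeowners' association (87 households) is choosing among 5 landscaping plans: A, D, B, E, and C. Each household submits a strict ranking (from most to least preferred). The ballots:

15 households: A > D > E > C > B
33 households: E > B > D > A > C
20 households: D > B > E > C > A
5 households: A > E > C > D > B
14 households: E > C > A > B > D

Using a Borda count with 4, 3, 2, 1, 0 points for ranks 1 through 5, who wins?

A: 15·4 + 33·1 + 20·0 + 5·4 + 14·2 = 141
D: 15·3 + 33·2 + 20·4 + 5·1 + 14·0 = 196
B: 15·0 + 33·3 + 20·3 + 5·0 + 14·1 = 173
E: 15·2 + 33·4 + 20·2 + 5·3 + 14·4 = 273
C: 15·1 + 33·0 + 20·1 + 5·2 + 14·3 = 87
E has the highest Borda score (273).

E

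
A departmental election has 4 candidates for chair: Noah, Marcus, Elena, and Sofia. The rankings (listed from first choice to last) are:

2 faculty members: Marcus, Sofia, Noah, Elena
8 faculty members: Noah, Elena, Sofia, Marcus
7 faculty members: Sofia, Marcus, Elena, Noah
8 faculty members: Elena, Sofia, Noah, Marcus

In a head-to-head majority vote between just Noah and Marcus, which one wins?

Noah

Voters preferring Noah to Marcus: 16; preferring Marcus to Noah: 9.
Noah wins the head-to-head.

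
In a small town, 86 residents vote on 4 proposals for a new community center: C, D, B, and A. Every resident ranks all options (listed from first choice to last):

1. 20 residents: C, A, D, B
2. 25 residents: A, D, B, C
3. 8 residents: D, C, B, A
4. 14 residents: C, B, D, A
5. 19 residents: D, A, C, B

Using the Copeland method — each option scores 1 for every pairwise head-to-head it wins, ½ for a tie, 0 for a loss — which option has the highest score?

A

C: beats B; loses to D and A → score 1.
D: beats C and B; loses to A → score 2.
B: loses to C, D, and A → score 0.
A: beats C, D, and B → score 3.
A has the best pairwise record.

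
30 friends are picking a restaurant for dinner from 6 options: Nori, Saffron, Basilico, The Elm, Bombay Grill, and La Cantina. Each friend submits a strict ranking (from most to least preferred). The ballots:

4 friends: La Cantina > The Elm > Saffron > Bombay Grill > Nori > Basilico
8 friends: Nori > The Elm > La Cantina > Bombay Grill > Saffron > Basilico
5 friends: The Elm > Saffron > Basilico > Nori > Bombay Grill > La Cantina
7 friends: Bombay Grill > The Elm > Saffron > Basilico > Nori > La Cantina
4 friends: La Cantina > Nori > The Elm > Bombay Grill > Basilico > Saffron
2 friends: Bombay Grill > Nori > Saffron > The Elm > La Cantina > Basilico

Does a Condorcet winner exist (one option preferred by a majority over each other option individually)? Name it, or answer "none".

The Elm vs Nori: 16–14 for The Elm.
The Elm vs Saffron: 28–2 for The Elm.
The Elm vs Basilico: 30–0 for The Elm.
The Elm vs Bombay Grill: 21–9 for The Elm.
The Elm vs La Cantina: 22–8 for The Elm.
The Elm beats every other option head-to-head.

The Elm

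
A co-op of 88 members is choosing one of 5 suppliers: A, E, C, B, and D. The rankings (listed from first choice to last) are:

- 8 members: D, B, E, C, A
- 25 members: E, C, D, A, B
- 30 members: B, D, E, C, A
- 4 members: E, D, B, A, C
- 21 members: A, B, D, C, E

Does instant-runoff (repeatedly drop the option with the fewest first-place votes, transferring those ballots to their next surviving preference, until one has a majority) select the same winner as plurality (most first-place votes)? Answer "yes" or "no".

yes

Instant-runoff — R1 A 21, E 29, C 0, B 30, D 8 (C out); R2 A 21, E 29, B 30, D 8 (D out); R3 A 21, E 29, B 38 (A out); R4 E 29, B 59 (B winner). Winner: B.
Plurality — first-place votes: A 21, E 29, C 0, B 30, D 8. Winner: B.
The two methods agree.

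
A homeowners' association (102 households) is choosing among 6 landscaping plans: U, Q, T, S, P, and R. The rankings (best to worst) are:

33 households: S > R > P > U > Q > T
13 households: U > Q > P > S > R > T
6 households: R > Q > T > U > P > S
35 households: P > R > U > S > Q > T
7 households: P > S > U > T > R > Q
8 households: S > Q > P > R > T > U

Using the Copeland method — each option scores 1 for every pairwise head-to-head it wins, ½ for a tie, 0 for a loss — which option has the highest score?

U: beats Q, T, and S; loses to P and R → score 3.
Q: beats T; loses to U, S, P, and R → score 1.
T: loses to U, Q, S, P, and R → score 0.
S: beats Q, T, and R; loses to U and P → score 3.
P: beats U, Q, T, S, and R → score 5.
R: beats U, Q, and T; loses to S and P → score 3.
P has the best pairwise record.

P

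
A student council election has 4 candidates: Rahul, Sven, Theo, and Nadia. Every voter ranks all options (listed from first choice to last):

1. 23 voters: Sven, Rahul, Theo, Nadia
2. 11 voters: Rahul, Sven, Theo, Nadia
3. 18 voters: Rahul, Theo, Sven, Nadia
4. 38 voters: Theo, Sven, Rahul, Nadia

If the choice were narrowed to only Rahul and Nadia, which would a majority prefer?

Voters preferring Rahul to Nadia: 90; preferring Nadia to Rahul: 0.
Rahul wins the head-to-head.

Rahul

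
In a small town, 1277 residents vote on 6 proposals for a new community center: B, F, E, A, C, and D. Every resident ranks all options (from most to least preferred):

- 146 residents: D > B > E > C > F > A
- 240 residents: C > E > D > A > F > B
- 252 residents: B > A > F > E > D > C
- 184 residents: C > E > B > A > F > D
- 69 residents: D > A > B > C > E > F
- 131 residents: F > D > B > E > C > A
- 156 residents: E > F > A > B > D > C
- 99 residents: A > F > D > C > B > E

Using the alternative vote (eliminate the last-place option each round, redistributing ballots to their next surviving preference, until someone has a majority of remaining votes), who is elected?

B

Round 1: B 252, F 131, E 156, A 99, C 424, D 215. Eliminate A.
Round 2: B 252, F 230, E 156, C 424, D 215. Eliminate E.
Round 3: B 252, F 386, C 424, D 215. Eliminate D.
Round 4: B 467, F 386, C 424. Eliminate F.
Round 5: B 754, C 523. B has a majority.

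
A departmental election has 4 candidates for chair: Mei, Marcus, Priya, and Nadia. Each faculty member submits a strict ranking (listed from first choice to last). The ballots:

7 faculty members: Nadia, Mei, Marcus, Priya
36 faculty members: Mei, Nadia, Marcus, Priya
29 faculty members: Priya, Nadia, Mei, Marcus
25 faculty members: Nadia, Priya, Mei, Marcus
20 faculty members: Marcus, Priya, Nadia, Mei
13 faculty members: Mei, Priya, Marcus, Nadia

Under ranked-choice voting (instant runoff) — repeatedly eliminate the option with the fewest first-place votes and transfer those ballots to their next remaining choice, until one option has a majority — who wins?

Round 1: Mei 49, Marcus 20, Priya 29, Nadia 32. Eliminate Marcus.
Round 2: Mei 49, Priya 49, Nadia 32. Eliminate Nadia.
Round 3: Mei 56, Priya 74. Priya has a majority.

Priya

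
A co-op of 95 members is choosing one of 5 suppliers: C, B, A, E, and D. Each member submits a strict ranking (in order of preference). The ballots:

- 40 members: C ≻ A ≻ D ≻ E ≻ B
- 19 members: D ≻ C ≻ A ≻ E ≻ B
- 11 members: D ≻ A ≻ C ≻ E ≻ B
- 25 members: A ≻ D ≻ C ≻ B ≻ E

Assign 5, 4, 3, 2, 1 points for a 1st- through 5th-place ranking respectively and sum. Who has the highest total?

C: 40·5 + 19·4 + 11·3 + 25·3 = 384
B: 40·1 + 19·1 + 11·1 + 25·2 = 120
A: 40·4 + 19·3 + 11·4 + 25·5 = 386
E: 40·2 + 19·2 + 11·2 + 25·1 = 165
D: 40·3 + 19·5 + 11·5 + 25·4 = 370
A has the highest Borda score (386).

A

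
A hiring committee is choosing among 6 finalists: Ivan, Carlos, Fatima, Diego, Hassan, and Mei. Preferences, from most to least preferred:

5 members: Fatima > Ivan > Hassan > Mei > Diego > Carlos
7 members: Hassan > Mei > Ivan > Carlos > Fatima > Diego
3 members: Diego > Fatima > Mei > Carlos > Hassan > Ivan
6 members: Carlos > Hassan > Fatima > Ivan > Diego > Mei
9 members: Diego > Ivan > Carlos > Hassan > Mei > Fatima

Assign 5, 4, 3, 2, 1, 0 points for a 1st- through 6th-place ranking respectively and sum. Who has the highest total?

Hassan

Ivan: 5·4 + 7·3 + 3·0 + 6·2 + 9·4 = 89
Carlos: 5·0 + 7·2 + 3·2 + 6·5 + 9·3 = 77
Fatima: 5·5 + 7·1 + 3·4 + 6·3 + 9·0 = 62
Diego: 5·1 + 7·0 + 3·5 + 6·1 + 9·5 = 71
Hassan: 5·3 + 7·5 + 3·1 + 6·4 + 9·2 = 95
Mei: 5·2 + 7·4 + 3·3 + 6·0 + 9·1 = 56
Hassan has the highest Borda score (95).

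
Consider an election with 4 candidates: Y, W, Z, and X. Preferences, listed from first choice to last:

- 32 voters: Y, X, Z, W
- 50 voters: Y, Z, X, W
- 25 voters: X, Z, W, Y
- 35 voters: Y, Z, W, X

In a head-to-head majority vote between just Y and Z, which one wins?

Voters preferring Y to Z: 117; preferring Z to Y: 25.
Y wins the head-to-head.

Y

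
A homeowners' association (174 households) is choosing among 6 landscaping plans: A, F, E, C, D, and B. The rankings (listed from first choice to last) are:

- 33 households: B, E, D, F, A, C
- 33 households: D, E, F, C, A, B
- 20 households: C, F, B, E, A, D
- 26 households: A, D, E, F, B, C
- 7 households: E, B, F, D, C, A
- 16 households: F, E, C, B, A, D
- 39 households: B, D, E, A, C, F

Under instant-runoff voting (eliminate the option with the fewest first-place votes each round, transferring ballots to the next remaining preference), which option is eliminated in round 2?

F

Round 1: A 26, F 16, E 7, C 20, D 33, B 72. Eliminate E.
Round 2: A 26, F 16, C 20, D 33, B 79. Eliminate F.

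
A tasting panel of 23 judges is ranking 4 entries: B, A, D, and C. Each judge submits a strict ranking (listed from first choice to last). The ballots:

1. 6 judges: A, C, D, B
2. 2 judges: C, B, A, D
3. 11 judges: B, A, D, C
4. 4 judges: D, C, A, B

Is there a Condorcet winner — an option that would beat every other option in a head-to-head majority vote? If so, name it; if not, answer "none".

Checking pairwise contests:
C beats B 12–11.
B beats A 13–10.
B beats D 13–10.
A beats C 17–6.
Every option loses at least one head-to-head, so there is no Condorcet winner.

none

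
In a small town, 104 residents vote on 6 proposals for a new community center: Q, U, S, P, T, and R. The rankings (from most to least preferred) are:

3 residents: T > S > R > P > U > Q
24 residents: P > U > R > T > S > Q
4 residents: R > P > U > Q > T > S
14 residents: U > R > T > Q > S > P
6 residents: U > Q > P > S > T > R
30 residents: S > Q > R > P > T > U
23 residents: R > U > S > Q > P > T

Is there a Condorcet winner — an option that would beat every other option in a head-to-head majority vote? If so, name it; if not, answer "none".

R vs Q: 68–36 for R.
R vs U: 60–44 for R.
R vs S: 65–39 for R.
R vs P: 74–30 for R.
R vs T: 95–9 for R.
R beats every other option head-to-head.

R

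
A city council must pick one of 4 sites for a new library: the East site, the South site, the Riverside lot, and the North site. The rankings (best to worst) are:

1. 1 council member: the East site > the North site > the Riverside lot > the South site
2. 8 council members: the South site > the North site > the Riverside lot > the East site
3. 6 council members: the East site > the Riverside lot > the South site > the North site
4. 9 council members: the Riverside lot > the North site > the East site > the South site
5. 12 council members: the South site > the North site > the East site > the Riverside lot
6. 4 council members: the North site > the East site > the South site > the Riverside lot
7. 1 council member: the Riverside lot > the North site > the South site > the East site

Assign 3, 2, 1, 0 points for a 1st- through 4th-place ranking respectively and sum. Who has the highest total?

the East site: 1·3 + 8·0 + 6·3 + 9·1 + 12·1 + 4·2 + 1·0 = 50
the South site: 1·0 + 8·3 + 6·1 + 9·0 + 12·3 + 4·1 + 1·1 = 71
the Riverside lot: 1·1 + 8·1 + 6·2 + 9·3 + 12·0 + 4·0 + 1·3 = 51
the North site: 1·2 + 8·2 + 6·0 + 9·2 + 12·2 + 4·3 + 1·2 = 74
the North site has the highest Borda score (74).

the North site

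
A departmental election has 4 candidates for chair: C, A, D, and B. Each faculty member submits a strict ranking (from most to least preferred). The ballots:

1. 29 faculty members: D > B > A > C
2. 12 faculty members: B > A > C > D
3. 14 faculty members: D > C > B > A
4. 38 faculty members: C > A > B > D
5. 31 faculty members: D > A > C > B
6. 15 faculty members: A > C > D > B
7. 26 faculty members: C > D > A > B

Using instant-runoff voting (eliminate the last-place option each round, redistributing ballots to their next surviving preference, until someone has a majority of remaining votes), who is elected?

Round 1: C 64, A 15, D 74, B 12. Eliminate B.
Round 2: C 64, A 27, D 74. Eliminate A.
Round 3: C 91, D 74. C has a majority.

C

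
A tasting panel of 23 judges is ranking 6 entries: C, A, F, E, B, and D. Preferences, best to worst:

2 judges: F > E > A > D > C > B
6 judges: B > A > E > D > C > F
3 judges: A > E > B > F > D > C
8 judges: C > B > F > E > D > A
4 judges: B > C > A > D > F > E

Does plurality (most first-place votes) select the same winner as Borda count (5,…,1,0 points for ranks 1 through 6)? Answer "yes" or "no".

Plurality — first-place votes: C 8, A 3, F 2, E 0, B 10, D 0. Winner: B.
Borda — scores: C 64, A 57, F 44, E 54, B 91, D 35. Winner: B.
The two methods agree.

yes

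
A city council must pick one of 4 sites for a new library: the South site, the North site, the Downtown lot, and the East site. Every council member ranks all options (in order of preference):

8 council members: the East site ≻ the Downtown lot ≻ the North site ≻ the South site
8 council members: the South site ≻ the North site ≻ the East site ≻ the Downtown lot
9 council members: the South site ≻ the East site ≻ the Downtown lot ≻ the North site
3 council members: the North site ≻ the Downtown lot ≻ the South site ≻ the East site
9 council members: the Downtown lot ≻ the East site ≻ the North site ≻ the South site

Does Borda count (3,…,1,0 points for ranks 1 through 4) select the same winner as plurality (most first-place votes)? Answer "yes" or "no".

no

Borda — scores: the South site 54, the North site 42, the Downtown lot 58, the East site 68. Winner: the East site.
Plurality — first-place votes: the South site 17, the North site 3, the Downtown lot 9, the East site 8. Winner: the South site.
The two methods disagree.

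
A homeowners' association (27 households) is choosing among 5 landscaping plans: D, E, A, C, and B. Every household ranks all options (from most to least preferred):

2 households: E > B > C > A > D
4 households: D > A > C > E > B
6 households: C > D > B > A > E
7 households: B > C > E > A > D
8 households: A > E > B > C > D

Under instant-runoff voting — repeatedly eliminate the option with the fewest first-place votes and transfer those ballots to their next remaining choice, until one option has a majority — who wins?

Round 1: D 4, E 2, A 8, C 6, B 7. Eliminate E.
Round 2: D 4, A 8, C 6, B 9. Eliminate D.
Round 3: A 12, C 6, B 9. Eliminate C.
Round 4: A 12, B 15. B has a majority.

B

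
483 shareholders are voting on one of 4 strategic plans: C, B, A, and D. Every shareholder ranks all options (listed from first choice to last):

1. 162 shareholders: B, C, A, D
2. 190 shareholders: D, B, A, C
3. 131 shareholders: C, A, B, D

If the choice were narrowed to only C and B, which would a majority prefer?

B

Voters preferring C to B: 131; preferring B to C: 352.
B wins the head-to-head.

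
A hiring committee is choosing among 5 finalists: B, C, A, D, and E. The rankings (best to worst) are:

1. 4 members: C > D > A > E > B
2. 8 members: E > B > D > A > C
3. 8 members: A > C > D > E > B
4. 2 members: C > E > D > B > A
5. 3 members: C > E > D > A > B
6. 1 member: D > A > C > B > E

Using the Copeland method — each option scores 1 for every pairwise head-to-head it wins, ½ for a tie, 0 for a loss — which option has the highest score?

B: loses to C, A, D, and E → score 0.
C: beats B, D, and E; loses to A → score 3.
A: beats B and C; ties E; loses to D → score 2.5.
D: beats B and A; ties E; loses to C → score 2.5.
E: beats B; ties A and D; loses to C → score 2.
C has the best pairwise record.

C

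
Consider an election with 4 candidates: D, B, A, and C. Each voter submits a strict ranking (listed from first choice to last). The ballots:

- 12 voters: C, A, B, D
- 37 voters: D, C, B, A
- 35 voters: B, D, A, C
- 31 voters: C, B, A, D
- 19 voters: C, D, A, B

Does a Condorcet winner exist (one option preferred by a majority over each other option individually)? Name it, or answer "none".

none

Checking pairwise contests:
B beats D 78–56.
C beats B 99–35.
D beats A 91–43.
D beats C 72–62.
Every option loses at least one head-to-head, so there is no Condorcet winner.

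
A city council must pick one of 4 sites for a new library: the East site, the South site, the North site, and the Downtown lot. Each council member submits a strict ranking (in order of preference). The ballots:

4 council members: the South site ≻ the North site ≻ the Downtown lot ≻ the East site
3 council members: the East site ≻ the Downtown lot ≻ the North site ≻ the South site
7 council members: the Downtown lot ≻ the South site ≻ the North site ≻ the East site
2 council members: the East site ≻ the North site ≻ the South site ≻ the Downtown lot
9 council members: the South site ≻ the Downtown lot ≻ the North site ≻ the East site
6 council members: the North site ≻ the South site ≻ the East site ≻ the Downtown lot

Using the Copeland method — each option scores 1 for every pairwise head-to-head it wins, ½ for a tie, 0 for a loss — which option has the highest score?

the East site: loses to the South site, the North site, and the Downtown lot → score 0.
the South site: beats the East site, the North site, and the Downtown lot → score 3.
the North site: beats the East site; loses to the South site and the Downtown lot → score 1.
the Downtown lot: beats the East site and the North site; loses to the South site → score 2.
the South site has the best pairwise record.

the South site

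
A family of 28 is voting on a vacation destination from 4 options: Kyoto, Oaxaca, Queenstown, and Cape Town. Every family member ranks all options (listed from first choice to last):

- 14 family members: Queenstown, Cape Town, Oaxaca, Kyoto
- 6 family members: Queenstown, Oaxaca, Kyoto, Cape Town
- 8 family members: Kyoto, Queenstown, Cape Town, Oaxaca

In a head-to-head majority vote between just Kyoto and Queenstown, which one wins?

Voters preferring Kyoto to Queenstown: 8; preferring Queenstown to Kyoto: 20.
Queenstown wins the head-to-head.

Queenstown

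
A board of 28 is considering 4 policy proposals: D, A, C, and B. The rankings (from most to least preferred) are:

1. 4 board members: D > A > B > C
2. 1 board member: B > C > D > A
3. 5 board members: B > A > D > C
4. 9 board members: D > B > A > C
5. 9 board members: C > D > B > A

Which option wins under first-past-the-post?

First-place votes: D 13, A 0, C 9, B 6.
D has the most first-place votes.

D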